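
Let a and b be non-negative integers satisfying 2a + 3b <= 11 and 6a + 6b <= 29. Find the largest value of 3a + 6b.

21

(a,b)=(1,3) is feasible, giving 21.
(a,b)=(0,3) is feasible, giving 18.
(a,b)=(2,2) is feasible, giving 18.
(a,b)=(1,2) is feasible, giving 15.
The best lattice point is (1,3), giving 21.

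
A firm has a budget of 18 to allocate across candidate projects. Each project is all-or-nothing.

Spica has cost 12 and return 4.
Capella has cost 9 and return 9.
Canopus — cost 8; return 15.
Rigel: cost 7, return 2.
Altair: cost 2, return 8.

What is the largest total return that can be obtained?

25

This is an integer program with binary decision variables.
Take Canopus, Rigel, and Altair: cost 8 + 7 + 2 = 17 ≤ 18, return 15 + 2 + 8 = 25.
No other feasible combination does better.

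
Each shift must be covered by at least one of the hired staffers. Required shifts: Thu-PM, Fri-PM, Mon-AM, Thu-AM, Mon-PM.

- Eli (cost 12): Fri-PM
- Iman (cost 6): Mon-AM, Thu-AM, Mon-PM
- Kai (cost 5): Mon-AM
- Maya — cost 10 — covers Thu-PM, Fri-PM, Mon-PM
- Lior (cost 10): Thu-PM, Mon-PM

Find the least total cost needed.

This is an integer covering problem.
Choose Iman and Maya: together they cover Thu-PM, Fri-PM, Mon-AM, Thu-AM, Mon-PM — every shift.
Total cost: 6 + 10 = 16.
No cover costs less than 16.

16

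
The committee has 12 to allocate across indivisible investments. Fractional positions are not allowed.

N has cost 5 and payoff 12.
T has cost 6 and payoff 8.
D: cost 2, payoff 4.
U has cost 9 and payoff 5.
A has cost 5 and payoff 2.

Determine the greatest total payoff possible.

20

Allowing fractional choices, the relaxed optimum would be about 22.7, but investments are indivisible.
N + T: cost 5 + 6 = 11 ≤ 12, payoff 12 + 8 = 20.
N + D + A: cost 5 + 2 + 5 = 12 ≤ 12, payoff 12 + 4 + 2 = 18.
N + D: cost 5 + 2 = 7 ≤ 12, payoff 12 + 4 = 16.
Best is N and T with total payoff 20.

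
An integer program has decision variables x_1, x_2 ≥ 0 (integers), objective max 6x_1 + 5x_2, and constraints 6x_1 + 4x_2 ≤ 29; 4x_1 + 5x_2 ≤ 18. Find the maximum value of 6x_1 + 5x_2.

Relaxing integrality, the LP optimum is 27.00 at (x_1,x_2) = (4.5, 0), which is not an integer point.
(x_1,x_2)=(4,0) is feasible, giving 24.
(x_1,x_2)=(3,1) is feasible, giving 23.
The best lattice point is (4,0), giving 24.

24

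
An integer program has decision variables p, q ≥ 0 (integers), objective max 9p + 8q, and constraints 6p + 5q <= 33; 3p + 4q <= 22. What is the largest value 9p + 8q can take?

(p,q)=(3,3): 6·3+5·3=33≤33, 3·3+4·3=21≤22, objective 51.
(p,q)=(2,4): 6·2+5·4=32≤33, 3·2+4·4=22≤22, objective 50.
(p,q)=(3,2): 6·3+5·2=28≤33, 3·3+4·2=17≤22, objective 43.
(p,q)=(2,3): 6·2+5·3=27≤33, 3·2+4·3=18≤22, objective 42.
No feasible integer point exceeds 51.

51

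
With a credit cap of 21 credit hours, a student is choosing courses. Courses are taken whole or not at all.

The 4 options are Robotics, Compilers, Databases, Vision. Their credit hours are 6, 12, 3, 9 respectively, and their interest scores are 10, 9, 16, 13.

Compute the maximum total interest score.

39

Allowing fractional choices, the relaxed optimum would be about 41.2, but courses are indivisible.
Robotics + Compilers + Databases: credit hours 6 + 12 + 3 = 21 ≤ 21, interest score 10 + 9 + 16 = 35.
Databases + Vision: credit hours 3 + 9 = 12 ≤ 21, interest score 16 + 13 = 29.
Robotics + Databases + Vision: credit hours 6 + 3 + 9 = 18 ≤ 21, interest score 10 + 16 + 13 = 39.
Best is Robotics, Databases, and Vision with total interest score 39.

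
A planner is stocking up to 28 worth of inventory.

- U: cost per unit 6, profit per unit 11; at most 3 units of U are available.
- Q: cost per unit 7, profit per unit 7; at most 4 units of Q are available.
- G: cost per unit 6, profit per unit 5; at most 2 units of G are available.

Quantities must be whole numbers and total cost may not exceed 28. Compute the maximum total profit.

This is a bounded integer knapsack.
3×U and 1×Q: cost 25 ≤ 28, profit 3·11 + 1·7 = 40.
3×U and 1×G: cost 24 ≤ 28, profit 3·11 + 1·5 = 38.
Best is 40.

40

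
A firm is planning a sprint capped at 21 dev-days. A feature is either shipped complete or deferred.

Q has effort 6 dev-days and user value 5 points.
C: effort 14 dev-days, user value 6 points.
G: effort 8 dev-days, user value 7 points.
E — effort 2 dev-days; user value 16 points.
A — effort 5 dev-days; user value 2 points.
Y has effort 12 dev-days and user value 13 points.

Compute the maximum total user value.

34

Q + E + Y: effort 6 + 2 + 12 = 20 ≤ 21, user value 5 + 16 + 13 = 34.
E + A + Y: effort 2 + 5 + 12 = 19 ≤ 21, user value 16 + 2 + 13 = 31.
Q + G + E + A: effort 6 + 8 + 2 + 5 = 21 ≤ 21, user value 5 + 7 + 16 + 2 = 30.
Best is Q, E, and Y with total user value 34.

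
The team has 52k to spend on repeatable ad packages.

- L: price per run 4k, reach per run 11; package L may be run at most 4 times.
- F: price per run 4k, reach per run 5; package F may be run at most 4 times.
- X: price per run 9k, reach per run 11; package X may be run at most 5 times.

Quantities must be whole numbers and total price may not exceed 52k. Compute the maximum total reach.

L has the best ratio (11/4); taking only L gives at most 4×11 = 44 (stopped by the supply cap of 4).
Mixing does better — 4×L and 4×X: price 52 ≤ 52, reach 4·11 + 4·11 = 88.

88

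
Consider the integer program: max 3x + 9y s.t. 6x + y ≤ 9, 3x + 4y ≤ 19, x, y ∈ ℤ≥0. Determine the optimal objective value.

36

(x,y)=(0,4): 6·0+1·4=4≤9, 3·0+4·4=16≤19, objective 36.
(x,y)=(1,3): 6·1+1·3=9≤9, 3·1+4·3=15≤19, objective 30.
(x,y)=(0,3): 6·0+1·3=3≤9, 3·0+4·3=12≤19, objective 27.
No feasible integer point exceeds 36.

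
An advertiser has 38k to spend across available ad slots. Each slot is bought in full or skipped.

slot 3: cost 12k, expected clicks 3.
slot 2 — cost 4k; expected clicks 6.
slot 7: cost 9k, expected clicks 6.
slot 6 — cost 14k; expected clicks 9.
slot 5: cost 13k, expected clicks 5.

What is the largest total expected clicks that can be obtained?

This is an integer program with binary decision variables.
Take slot 2, slot 7, and slot 6: cost 4 + 9 + 14 = 27 ≤ 38, expected clicks 6 + 6 + 9 = 21.
No other feasible combination does better.

21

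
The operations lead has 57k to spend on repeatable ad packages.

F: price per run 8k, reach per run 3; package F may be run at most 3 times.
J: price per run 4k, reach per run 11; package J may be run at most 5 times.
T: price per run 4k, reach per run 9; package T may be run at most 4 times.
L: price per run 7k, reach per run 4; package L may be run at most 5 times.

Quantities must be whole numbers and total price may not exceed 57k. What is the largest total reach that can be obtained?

This is a bounded integer knapsack.
J has the best ratio (11/4); taking only J gives at most 5×11 = 55 (stopped by the supply cap of 5).
Mixing does better — 5×J, 4×T, and 3×L: price 57 ≤ 57, reach 5·11 + 4·9 + 3·4 = 103.

103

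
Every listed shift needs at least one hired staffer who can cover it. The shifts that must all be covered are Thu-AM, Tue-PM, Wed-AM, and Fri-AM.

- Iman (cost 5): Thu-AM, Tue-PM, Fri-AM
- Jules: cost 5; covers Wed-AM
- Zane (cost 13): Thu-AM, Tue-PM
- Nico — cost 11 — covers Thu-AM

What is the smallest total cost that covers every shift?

10

Choose Iman and Jules: together they cover Thu-AM, Tue-PM, Wed-AM, Fri-AM — every shift.
Total cost: 5 + 5 = 10.
No cover costs less than 10.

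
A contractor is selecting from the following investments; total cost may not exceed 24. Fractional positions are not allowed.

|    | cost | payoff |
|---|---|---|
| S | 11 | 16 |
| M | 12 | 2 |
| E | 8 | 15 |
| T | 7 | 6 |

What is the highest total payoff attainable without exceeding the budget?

31

Allowing fractional choices, the relaxed optimum would be about 35.3, but investments are indivisible.
S + T: cost 11 + 7 = 18 ≤ 24, payoff 16 + 6 = 22.
E + T: cost 8 + 7 = 15 ≤ 24, payoff 15 + 6 = 21.
S + E: cost 11 + 8 = 19 ≤ 24, payoff 16 + 15 = 31.
Best is S and E with total payoff 31.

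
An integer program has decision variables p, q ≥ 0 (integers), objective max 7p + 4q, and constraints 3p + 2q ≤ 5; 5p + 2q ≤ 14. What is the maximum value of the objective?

(p,q)=(1,1): 3·1+2·1=5≤5, 5·1+2·1=7≤14, objective 11.
(p,q)=(0,2): 3·0+2·2=4≤5, 5·0+2·2=4≤14, objective 8.
(p,q)=(1,0): 3·1+2·0=3≤5, 5·1+2·0=5≤14, objective 7.
(p,q)=(0,1): 3·0+2·1=2≤5, 5·0+2·1=2≤14, objective 4.
Maximum is 11 at (p,q)=(1,1).

11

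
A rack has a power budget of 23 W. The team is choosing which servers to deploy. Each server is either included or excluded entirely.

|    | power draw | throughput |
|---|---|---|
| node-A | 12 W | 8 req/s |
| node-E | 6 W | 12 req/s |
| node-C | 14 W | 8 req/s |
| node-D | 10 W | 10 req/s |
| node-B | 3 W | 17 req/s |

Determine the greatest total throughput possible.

Allowing fractional choices, the relaxed optimum would be about 41.7, but servers are indivisible.
node-E + node-D + node-B: power draw 6 + 10 + 3 = 19 ≤ 23, throughput 12 + 10 + 17 = 39.
node-A + node-E + node-B: power draw 12 + 6 + 3 = 21 ≤ 23, throughput 8 + 12 + 17 = 37.
Best is node-E, node-D, and node-B with total throughput 39.

39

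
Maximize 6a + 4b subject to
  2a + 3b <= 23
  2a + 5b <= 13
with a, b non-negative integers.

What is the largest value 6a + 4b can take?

The continuous relaxation peaks at (6.5, 0) with value 39.00; rounding to a feasible lattice point costs some objective.
(a,b)=(6,0): 2·6+3·0=12≤23, 2·6+5·0=12≤13, objective 36.
(a,b)=(5,0): 2·5+3·0=10≤23, 2·5+5·0=10≤13, objective 30.
Maximum is 36 at (a,b)=(6,0).

36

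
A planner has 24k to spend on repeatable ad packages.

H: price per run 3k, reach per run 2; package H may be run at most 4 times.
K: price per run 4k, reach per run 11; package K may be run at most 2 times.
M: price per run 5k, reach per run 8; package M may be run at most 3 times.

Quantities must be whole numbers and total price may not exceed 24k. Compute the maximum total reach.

46

This is a bounded integer knapsack.
K has the best ratio (11/4); taking only K gives at most 2×11 = 22 (stopped by the supply cap of 2).
Mixing does better — 2×K and 3×M: price 23 ≤ 24, reach 2·11 + 3·8 = 46.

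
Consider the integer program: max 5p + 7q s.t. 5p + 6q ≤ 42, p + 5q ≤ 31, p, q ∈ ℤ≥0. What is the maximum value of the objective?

47

Relaxing integrality, the LP optimum is 47.95 at (p,q) = (1.26, 5.95), which is not an integer point.
(p,q)=(1,6) is feasible, giving 47.
(p,q)=(2,5) is feasible, giving 45.
The best lattice point is (1,6), giving 47.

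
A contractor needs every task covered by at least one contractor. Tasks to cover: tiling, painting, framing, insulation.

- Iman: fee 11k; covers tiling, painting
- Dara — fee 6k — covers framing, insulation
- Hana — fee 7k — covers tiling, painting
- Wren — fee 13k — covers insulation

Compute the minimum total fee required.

13

Choose Dara and Hana: together they cover tiling, painting, framing, insulation — every task.
Total fee: 6 + 7 = 13.
No cover costs less than 13.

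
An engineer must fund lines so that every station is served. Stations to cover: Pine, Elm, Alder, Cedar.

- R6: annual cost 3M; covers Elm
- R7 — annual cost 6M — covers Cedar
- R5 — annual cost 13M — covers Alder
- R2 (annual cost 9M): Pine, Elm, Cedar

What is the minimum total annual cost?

The greedy cost-per-new-station heuristic would pick R6, R2, and R5 for 25, but a cheaper cover exists.
Choose R5 and R2: together they cover Pine, Elm, Alder, Cedar — every station.
Total annual cost: 13 + 9 = 22.
No cover costs less than 22.

22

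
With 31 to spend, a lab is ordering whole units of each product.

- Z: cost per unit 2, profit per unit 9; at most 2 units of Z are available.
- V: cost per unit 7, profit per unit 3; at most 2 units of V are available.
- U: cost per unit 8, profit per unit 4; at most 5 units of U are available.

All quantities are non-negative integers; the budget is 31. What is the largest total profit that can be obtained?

This is a bounded integer knapsack.
2×Z, 1×V, and 2×U: cost 27 ≤ 31, profit 2·9 + 1·3 + 2·4 = 29.
2×Z and 3×U: cost 28 ≤ 31, profit 2·9 + 3·4 = 30.
Best is 30.

30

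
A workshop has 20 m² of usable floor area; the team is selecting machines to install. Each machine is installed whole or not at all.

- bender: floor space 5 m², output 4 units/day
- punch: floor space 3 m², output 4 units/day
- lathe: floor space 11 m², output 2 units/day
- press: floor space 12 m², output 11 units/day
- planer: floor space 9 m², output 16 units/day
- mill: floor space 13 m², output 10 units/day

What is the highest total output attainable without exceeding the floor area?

24

Allowing fractional choices, the relaxed optimum would be about 27.3, but machines are indivisible.
punch + planer: floor space 3 + 9 = 12 ≤ 20, output 4 + 16 = 20.
bender + planer: floor space 5 + 9 = 14 ≤ 20, output 4 + 16 = 20.
bender + punch + planer: floor space 5 + 3 + 9 = 17 ≤ 20, output 4 + 4 + 16 = 24.
Best is bender, punch, and planer with total output 24.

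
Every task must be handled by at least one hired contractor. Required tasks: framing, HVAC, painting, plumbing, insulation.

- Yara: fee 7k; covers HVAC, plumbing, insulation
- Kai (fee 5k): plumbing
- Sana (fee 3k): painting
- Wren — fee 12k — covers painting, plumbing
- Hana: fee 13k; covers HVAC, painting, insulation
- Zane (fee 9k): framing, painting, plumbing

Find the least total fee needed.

This is a weighted set-cover instance.
The greedy cost-per-new-task heuristic would pick Yara, Sana, and Zane for 19, but a cheaper cover exists.
Choose Yara and Zane: together they cover framing, HVAC, painting, plumbing, insulation — every task.
Total fee: 7 + 9 = 16.
No cover costs less than 16.

16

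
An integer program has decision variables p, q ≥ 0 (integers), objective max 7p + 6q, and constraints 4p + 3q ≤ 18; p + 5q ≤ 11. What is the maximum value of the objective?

28

Relaxing integrality, the LP optimum is 32.65 at (p,q) = (3.35, 1.53), which is not an integer point.
(p,q)=(4,0): 4·4+3·0=16≤18, 1·4+5·0=4≤11, objective 28.
(p,q)=(3,1): 4·3+3·1=15≤18, 1·3+5·1=8≤11, objective 27.
The best lattice point is (4,0), giving 28.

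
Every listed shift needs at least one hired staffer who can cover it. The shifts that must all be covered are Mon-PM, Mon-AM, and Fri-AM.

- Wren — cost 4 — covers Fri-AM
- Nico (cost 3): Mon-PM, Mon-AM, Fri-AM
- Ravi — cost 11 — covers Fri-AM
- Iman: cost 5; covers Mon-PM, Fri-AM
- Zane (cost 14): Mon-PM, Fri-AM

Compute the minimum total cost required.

3

This is a weighted set-cover instance.
Nico alone covers Mon-PM, Mon-AM, Fri-AM — every shift.
Total cost: 3.
No cover costs less than 3.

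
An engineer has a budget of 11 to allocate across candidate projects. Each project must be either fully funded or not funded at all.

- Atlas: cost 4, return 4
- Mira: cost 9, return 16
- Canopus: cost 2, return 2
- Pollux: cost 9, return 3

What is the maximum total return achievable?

Take Mira and Canopus: cost 9 + 2 = 11 ≤ 11, return 16 + 2 = 18.
No other feasible combination does better.

18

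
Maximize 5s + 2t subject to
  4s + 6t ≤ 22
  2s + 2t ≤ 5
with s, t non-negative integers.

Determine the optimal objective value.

The continuous relaxation peaks at (2.5, 0) with value 12.50; rounding to a feasible lattice point costs some objective.
(s,t)=(2,0): 4·2+6·0=8≤22, 2·2+2·0=4≤5, objective 10.
(s,t)=(1,1): 4·1+6·1=10≤22, 2·1+2·1=4≤5, objective 7.
(s,t)=(1,0): 4·1+6·0=4≤22, 2·1+2·0=2≤5, objective 5.
No feasible integer point exceeds 10.

10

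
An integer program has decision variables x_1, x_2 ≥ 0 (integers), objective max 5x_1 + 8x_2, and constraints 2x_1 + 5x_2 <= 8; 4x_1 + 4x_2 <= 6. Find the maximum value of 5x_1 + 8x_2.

(x_1,x_2)=(0,1): 2·0+5·1=5≤8, 4·0+4·1=4≤6, objective 8.
(x_1,x_2)=(1,0): 2·1+5·0=2≤8, 4·1+4·0=4≤6, objective 5.
(x_1,x_2)=(0,0): 2·0+5·0=0≤8, 4·0+4·0=0≤6, objective 0.
No feasible integer point exceeds 8.

8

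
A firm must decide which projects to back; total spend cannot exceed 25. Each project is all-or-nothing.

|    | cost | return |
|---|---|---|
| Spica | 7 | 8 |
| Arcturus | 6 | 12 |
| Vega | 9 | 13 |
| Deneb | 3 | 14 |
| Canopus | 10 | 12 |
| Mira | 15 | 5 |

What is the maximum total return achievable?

47

Allowing fractional choices, the relaxed optimum would be about 47.4, but projects are indivisible.
Spica + Arcturus + Vega + Deneb: cost 7 + 6 + 9 + 3 = 25 ≤ 25, return 8 + 12 + 13 + 14 = 47.
Arcturus + Vega + Deneb: cost 6 + 9 + 3 = 18 ≤ 25, return 12 + 13 + 14 = 39.
Best is Spica, Arcturus, Vega, and Deneb with total return 47.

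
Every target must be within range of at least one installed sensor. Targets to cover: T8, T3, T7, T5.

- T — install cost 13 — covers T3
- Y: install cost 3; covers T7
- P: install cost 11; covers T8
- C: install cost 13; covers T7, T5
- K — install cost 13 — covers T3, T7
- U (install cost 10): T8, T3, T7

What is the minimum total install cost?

23

The greedy cost-per-new-target heuristic would pick Y, U, and C for 26, but a cheaper cover exists.
Choose C and U: together they cover T8, T3, T7, T5 — every target.
Total install cost: 13 + 10 = 23.
No cover costs less than 23.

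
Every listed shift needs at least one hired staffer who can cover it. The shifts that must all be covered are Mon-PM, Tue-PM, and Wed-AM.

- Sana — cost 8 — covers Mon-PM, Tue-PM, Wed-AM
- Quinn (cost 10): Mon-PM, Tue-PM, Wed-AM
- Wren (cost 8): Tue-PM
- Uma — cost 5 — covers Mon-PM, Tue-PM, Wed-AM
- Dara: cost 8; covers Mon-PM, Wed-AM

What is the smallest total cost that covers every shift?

This is an integer covering problem.
Uma alone covers Mon-PM, Tue-PM, Wed-AM — every shift.
Total cost: 5.
No cover costs less than 5.

5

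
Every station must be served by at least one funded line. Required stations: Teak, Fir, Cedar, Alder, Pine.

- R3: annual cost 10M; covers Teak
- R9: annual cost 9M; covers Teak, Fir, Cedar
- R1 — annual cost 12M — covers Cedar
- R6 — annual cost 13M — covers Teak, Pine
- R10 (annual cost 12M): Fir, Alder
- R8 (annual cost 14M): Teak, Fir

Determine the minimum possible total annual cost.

34

This is an integer covering problem.
Choose R9, R6, and R10: together they cover Teak, Fir, Cedar, Alder, Pine — every station.
Total annual cost: 9 + 13 + 12 = 34.
No cover costs less than 34.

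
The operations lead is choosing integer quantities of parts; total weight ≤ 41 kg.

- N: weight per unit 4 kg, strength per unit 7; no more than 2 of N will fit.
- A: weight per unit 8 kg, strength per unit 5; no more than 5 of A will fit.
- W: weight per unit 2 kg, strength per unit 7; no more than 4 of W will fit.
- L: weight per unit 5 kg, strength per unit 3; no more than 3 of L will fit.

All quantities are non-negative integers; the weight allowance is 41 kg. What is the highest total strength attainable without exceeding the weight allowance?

This is a bounded integer knapsack.
2×N, 1×A, 4×W, and 3×L: weight 39 ≤ 41, strength 2·7 + 1·5 + 4·7 + 3·3 = 56.
2×N, 3×A, and 4×W: weight 40 ≤ 41, strength 2·7 + 3·5 + 4·7 = 57.
Best is 57.

57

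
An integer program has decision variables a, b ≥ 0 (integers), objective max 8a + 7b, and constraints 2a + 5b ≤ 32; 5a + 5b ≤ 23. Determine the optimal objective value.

(a,b)=(4,0): 2·4+5·0=8≤32, 5·4+5·0=20≤23, objective 32.
(a,b)=(3,1): 2·3+5·1=11≤32, 5·3+5·1=20≤23, objective 31.
(a,b)=(3,0): 2·3+5·0=6≤32, 5·3+5·0=15≤23, objective 24.
No feasible integer point exceeds 32.

32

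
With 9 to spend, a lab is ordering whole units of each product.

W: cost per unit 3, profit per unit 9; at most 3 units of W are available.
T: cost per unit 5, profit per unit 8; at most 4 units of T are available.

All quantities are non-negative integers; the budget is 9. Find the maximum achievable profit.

27

3×W: cost 9 ≤ 9, profit 3·9 = 27.
2×W: cost 6 ≤ 9, profit 2·9 = 18.
Best is 27.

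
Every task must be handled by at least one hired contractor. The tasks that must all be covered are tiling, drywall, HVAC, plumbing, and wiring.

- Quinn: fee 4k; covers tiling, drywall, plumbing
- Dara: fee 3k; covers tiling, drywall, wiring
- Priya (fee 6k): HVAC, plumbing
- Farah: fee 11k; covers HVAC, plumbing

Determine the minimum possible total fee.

9

This is a weighted set-cover instance.
Choose Dara and Priya: together they cover tiling, drywall, HVAC, plumbing, wiring — every task.
Total fee: 3 + 6 = 9.
No cover costs less than 9.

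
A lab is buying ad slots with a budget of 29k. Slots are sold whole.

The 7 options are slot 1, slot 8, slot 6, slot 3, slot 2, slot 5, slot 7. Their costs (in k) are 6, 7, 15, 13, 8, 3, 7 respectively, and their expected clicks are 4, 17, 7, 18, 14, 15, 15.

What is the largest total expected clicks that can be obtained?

61

slot 8 + slot 2 + slot 5 + slot 7: cost 7 + 8 + 3 + 7 = 25 ≤ 29, expected clicks 17 + 14 + 15 + 15 = 61.
slot 1 + slot 8 + slot 3 + slot 5: cost 6 + 7 + 13 + 3 = 29 ≤ 29, expected clicks 4 + 17 + 18 + 15 = 54.
Best is slot 8, slot 2, slot 5, and slot 7 with total expected clicks 61.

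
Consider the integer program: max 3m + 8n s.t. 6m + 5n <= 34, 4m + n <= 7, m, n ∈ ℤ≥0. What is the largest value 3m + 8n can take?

48

(m,n)=(0,6): 6·0+5·6=30≤34, 4·0+1·6=6≤7, objective 48.
(m,n)=(0,5): 6·0+5·5=25≤34, 4·0+1·5=5≤7, objective 40.
The best lattice point is (0,6), giving 48.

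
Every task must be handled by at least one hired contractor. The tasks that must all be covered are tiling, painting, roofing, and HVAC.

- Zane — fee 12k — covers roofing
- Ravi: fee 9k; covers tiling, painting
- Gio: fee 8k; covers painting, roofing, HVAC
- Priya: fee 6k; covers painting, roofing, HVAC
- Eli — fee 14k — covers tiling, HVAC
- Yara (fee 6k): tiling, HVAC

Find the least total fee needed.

Choose Priya and Yara: together they cover tiling, painting, roofing, HVAC — every task.
Total fee: 6 + 6 = 12.
No cover costs less than 12.

12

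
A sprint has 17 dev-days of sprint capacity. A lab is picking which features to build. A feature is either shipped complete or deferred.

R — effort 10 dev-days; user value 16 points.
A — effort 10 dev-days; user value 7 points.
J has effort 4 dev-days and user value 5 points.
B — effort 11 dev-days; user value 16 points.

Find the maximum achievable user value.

R + J: effort 10 + 4 = 14 ≤ 17, user value 16 + 5 = 21.
J + B: effort 4 + 11 = 15 ≤ 17, user value 5 + 16 = 21.
R: effort 10 ≤ 17, user value 16.
The maximum user value is 21; one optimal choice is R and J.

21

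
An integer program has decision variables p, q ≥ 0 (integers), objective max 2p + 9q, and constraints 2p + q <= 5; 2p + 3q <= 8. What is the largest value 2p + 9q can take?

Relaxing integrality, the LP optimum is 24.00 at (p,q) = (0, 2.67), which is not an integer point.
(p,q)=(1,2): 2·1+1·2=4≤5, 2·1+3·2=8≤8, objective 20.
(p,q)=(0,2): 2·0+1·2=2≤5, 2·0+3·2=6≤8, objective 18.
(p,q)=(2,1): 2·2+1·1=5≤5, 2·2+3·1=7≤8, objective 13.
Maximum is 20 at (p,q)=(1,2).

20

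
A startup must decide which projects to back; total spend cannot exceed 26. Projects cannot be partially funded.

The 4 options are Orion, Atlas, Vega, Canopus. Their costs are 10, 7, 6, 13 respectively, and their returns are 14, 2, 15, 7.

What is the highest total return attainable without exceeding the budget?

31

Allowing fractional choices, the relaxed optimum would be about 34.4, but projects are indivisible.
Orion + Vega: cost 10 + 6 = 16 ≤ 26, return 14 + 15 = 29.
Orion + Atlas + Vega: cost 10 + 7 + 6 = 23 ≤ 26, return 14 + 2 + 15 = 31.
Best is Orion, Atlas, and Vega with total return 31.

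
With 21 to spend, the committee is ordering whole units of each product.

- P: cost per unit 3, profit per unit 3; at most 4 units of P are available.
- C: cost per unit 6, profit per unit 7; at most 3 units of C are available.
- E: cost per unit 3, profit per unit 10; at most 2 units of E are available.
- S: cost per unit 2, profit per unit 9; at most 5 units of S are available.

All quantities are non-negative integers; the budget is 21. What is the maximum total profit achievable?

68

S has the best ratio (9/2); taking only S gives at most 5×9 = 45 (stopped by the supply cap of 5).
Mixing does better — 1×P, 2×E, and 5×S: cost 19 ≤ 21, profit 1·3 + 2·10 + 5·9 = 68.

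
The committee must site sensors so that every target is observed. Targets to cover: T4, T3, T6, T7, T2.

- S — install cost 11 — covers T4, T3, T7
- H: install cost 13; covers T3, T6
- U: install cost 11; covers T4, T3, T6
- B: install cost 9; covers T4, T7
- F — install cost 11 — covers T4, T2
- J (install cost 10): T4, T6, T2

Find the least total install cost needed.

Choose S and J: together they cover T4, T3, T6, T7, T2 — every target.
Total install cost: 11 + 10 = 21.
No cover costs less than 21.

21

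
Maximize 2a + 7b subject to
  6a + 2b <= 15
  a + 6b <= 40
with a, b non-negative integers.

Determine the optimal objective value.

42

The continuous relaxation peaks at (0.294, 6.62) with value 46.91; rounding to a feasible lattice point costs some objective.
(a,b)=(0,6): 6·0+2·6=12≤15, 1·0+6·6=36≤40, objective 42.
(a,b)=(0,5): 6·0+2·5=10≤15, 1·0+6·5=30≤40, objective 35.
No feasible integer point exceeds 42.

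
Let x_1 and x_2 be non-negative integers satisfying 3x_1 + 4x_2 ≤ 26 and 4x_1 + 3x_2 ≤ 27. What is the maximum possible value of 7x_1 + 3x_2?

(x_1,x_2)=(6,1): 3·6+4·1=22≤26, 4·6+3·1=27≤27, objective 45.
(x_1,x_2)=(6,0): 3·6+4·0=18≤26, 4·6+3·0=24≤27, objective 42.
(x_1,x_2)=(5,2): 3·5+4·2=23≤26, 4·5+3·2=26≤27, objective 41.
(x_1,x_2)=(5,1): 3·5+4·1=19≤26, 4·5+3·1=23≤27, objective 38.
Maximum is 45 at (x_1,x_2)=(6,1).

45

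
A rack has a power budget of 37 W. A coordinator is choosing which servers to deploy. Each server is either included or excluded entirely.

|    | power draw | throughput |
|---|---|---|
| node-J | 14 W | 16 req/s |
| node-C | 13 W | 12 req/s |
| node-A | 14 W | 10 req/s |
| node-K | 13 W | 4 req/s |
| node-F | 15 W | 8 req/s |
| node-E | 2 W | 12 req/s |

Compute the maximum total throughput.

node-J + node-A + node-E: power draw 14 + 14 + 2 = 30 ≤ 37, throughput 16 + 10 + 12 = 38.
node-J + node-F + node-E: power draw 14 + 15 + 2 = 31 ≤ 37, throughput 16 + 8 + 12 = 36.
node-J + node-C + node-E: power draw 14 + 13 + 2 = 29 ≤ 37, throughput 16 + 12 + 12 = 40.
Best is node-J, node-C, and node-E with total throughput 40.

40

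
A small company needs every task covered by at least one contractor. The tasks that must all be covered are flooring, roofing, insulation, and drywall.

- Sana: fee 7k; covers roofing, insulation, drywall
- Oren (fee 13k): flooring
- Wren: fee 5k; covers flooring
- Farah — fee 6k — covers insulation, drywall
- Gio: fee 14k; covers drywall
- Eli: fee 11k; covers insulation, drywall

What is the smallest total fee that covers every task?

12

Choose Sana and Wren: together they cover flooring, roofing, insulation, drywall — every task.
Total fee: 7 + 5 = 12.
No cover costs less than 12.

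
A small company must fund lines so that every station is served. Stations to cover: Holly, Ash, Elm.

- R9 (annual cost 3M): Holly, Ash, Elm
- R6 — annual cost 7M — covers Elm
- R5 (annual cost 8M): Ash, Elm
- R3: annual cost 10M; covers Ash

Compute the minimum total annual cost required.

3

R9 alone covers Holly, Ash, Elm — every station.
Total annual cost: 3.
No cover costs less than 3.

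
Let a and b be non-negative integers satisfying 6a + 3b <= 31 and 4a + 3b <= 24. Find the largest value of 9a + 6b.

Relaxing integrality, the LP optimum is 51.50 at (a,b) = (3.5, 3.33), which is not an integer point.
(a,b)=(3,4): 6·3+3·4=30≤31, 4·3+3·4=24≤24, objective 51.
(a,b)=(4,2): 6·4+3·2=30≤31, 4·4+3·2=22≤24, objective 48.
(a,b)=(2,5): 6·2+3·5=27≤31, 4·2+3·5=23≤24, objective 48.
(a,b)=(3,3): 6·3+3·3=27≤31, 4·3+3·3=21≤24, objective 45.
Maximum is 51 at (a,b)=(3,4).

51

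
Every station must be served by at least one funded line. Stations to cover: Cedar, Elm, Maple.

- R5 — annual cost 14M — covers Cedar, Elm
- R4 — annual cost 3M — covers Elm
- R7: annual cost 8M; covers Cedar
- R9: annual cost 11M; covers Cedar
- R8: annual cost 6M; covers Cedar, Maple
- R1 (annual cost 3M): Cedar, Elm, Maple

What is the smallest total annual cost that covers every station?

R1 alone covers Cedar, Elm, Maple — every station.
Total annual cost: 3.
No cover costs less than 3.

3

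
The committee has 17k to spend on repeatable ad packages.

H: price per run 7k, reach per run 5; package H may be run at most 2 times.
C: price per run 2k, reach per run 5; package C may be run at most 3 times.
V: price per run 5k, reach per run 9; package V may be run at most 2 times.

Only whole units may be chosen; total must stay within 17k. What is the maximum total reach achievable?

33

C has the best ratio (5/2); taking only C gives at most 3×5 = 15 (stopped by the supply cap of 3).
Mixing does better — 3×C and 2×V: price 16 ≤ 17, reach 3·5 + 2·9 = 33.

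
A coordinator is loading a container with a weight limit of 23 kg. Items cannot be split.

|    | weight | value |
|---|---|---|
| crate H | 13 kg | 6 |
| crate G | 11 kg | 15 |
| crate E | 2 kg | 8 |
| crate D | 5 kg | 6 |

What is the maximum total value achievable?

Take crate G, crate E, and crate D: weight 11 + 2 + 5 = 18 ≤ 23, value 15 + 8 + 6 = 29.
No other feasible combination does better.

29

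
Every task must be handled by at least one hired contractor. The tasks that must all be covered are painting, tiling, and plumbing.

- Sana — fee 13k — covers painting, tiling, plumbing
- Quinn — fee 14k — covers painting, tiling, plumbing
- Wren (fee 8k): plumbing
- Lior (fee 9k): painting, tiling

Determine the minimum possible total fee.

Sana alone covers painting, tiling, plumbing — every task.
Total fee: 13.
No cover costs less than 13.

13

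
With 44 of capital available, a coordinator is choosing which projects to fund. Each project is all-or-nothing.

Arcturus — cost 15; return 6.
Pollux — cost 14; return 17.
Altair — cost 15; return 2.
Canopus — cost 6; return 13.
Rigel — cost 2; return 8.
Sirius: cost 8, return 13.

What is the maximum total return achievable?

51

Allowing fractional choices, the relaxed optimum would be about 56.6, but projects are indivisible.
Pollux + Canopus + Rigel + Sirius: cost 14 + 6 + 2 + 8 = 30 ≤ 44, return 17 + 13 + 8 + 13 = 51.
Arcturus + Pollux + Canopus + Sirius: cost 15 + 14 + 6 + 8 = 43 ≤ 44, return 6 + 17 + 13 + 13 = 49.
Pollux + Altair + Canopus + Sirius: cost 14 + 15 + 6 + 8 = 43 ≤ 44, return 17 + 2 + 13 + 13 = 45.
Best is Pollux, Canopus, Rigel, and Sirius with total return 51.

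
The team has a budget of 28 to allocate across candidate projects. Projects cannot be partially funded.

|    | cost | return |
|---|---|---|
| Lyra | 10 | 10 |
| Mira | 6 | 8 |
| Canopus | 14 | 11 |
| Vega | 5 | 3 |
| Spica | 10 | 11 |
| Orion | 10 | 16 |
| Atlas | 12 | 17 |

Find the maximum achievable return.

41

Treat it as a binary knapsack problem.
Mira + Orion + Atlas: cost 6 + 10 + 12 = 28 ≤ 28, return 8 + 16 + 17 = 41.
Vega + Orion + Atlas: cost 5 + 10 + 12 = 27 ≤ 28, return 3 + 16 + 17 = 36.
Best is Mira, Orion, and Atlas with total return 41.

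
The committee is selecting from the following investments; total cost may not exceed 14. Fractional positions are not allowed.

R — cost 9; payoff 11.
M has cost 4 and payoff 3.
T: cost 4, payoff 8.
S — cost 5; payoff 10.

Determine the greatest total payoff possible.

21

Treat it as a binary knapsack problem.
Allowing fractional choices, the relaxed optimum would be about 24.1, but investments are indivisible.
R + S: cost 9 + 5 = 14 ≤ 14, payoff 11 + 10 = 21.
R + T: cost 9 + 4 = 13 ≤ 14, payoff 11 + 8 = 19.
M + T + S: cost 4 + 4 + 5 = 13 ≤ 14, payoff 3 + 8 + 10 = 21.
The maximum payoff is 21; one optimal choice is M, T, and S.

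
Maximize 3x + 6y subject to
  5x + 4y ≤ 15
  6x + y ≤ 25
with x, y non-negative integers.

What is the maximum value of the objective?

18

The continuous relaxation peaks at (0, 3.75) with value 22.50; rounding to a feasible lattice point costs some objective.
(x,y)=(0,3): 5·0+4·3=12≤15, 6·0+1·3=3≤25, objective 18.
(x,y)=(1,2): 5·1+4·2=13≤15, 6·1+1·2=8≤25, objective 15.
(x,y)=(0,2): 5·0+4·2=8≤15, 6·0+1·2=2≤25, objective 12.
Maximum is 18 at (x,y)=(0,3).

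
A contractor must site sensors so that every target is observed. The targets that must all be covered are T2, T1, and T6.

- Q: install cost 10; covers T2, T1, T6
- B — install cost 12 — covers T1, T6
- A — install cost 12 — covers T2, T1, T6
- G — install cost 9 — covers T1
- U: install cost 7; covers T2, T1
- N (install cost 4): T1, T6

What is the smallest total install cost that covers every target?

10

This is a weighted set-cover instance.
The greedy cost-per-new-target heuristic would pick N and U for 11, but a cheaper cover exists.
Q alone covers T2, T1, T6 — every target.
Total install cost: 10.
No cover costs less than 10.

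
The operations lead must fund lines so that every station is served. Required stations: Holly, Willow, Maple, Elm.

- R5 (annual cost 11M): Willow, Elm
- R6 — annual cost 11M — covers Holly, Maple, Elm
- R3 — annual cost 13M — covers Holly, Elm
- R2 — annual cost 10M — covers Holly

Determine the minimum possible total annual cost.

Choose R5 and R6: together they cover Holly, Willow, Maple, Elm — every station.
Total annual cost: 11 + 11 = 22.
No cover costs less than 22.

22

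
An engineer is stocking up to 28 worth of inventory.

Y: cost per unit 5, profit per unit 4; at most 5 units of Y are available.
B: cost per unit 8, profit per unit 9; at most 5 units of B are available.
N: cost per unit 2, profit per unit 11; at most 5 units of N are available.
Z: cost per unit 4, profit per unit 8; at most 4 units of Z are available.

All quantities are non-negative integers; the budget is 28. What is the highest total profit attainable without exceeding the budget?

87

This is a bounded integer knapsack.
N has the best ratio (11/2); taking only N gives at most 5×11 = 55 (stopped by the supply cap of 5).
Mixing does better — 5×N and 4×Z: cost 26 ≤ 28, profit 5·11 + 4·8 = 87.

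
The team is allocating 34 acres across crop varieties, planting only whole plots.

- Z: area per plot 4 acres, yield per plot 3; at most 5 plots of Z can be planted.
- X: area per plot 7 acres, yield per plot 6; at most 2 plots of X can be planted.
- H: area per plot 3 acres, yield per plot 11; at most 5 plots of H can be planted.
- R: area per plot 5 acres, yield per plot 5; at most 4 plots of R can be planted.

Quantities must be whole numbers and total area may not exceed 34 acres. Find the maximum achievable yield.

This is a bounded integer knapsack.
Take 1×Z, 5×H, and 3×R: area 34 ≤ 34, yield 1·3 + 5·11 + 3·5 = 73.
H has the best ratio (11/3) and is taken to its limit of 5; remaining capacity is filled optimally with the others.

73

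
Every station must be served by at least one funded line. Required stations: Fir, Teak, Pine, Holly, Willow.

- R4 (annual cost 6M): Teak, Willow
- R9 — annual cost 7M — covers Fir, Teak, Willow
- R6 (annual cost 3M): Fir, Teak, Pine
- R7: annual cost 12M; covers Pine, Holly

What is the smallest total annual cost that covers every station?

19

The greedy cost-per-new-station heuristic would pick R6, R4, and R7 for 21, but a cheaper cover exists.
Choose R9 and R7: together they cover Fir, Teak, Pine, Holly, Willow — every station.
Total annual cost: 7 + 12 = 19.
No cover costs less than 19.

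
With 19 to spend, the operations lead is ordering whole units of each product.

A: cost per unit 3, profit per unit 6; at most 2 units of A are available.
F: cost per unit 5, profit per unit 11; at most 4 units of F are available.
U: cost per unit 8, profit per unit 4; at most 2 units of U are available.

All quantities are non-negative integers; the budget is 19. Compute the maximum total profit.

39

2×A and 2×F: cost 16 ≤ 19, profit 2·6 + 2·11 = 34.
1×A and 3×F: cost 18 ≤ 19, profit 1·6 + 3·11 = 39.
Best is 39.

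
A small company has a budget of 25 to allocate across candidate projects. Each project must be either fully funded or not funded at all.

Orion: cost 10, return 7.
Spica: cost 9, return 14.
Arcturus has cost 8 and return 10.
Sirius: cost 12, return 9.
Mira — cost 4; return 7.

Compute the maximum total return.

Allowing fractional choices, the relaxed optimum would be about 34.0, but projects are indivisible.
Spica + Arcturus + Mira: cost 9 + 8 + 4 = 21 ≤ 25, return 14 + 10 + 7 = 31.
Spica + Sirius + Mira: cost 9 + 12 + 4 = 25 ≤ 25, return 14 + 9 + 7 = 30.
Best is Spica, Arcturus, and Mira with total return 31.

31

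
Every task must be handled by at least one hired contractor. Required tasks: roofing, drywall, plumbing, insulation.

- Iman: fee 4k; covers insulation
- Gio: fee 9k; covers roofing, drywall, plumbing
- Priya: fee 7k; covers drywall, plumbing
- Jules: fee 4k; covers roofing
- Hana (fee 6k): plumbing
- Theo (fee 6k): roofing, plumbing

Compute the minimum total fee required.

13

This is a weighted set-cover instance.
Choose Iman and Gio: together they cover roofing, drywall, plumbing, insulation — every task.
Total fee: 4 + 9 = 13.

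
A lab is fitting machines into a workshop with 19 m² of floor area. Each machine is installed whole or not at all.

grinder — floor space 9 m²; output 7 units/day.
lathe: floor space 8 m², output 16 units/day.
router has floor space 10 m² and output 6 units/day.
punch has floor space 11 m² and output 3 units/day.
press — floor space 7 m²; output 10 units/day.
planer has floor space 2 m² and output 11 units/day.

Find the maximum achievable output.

37

Allowing fractional choices, the relaxed optimum would be about 38.6, but machines are indivisible.
grinder + press + planer: floor space 9 + 7 + 2 = 18 ≤ 19, output 7 + 10 + 11 = 28.
grinder + lathe + planer: floor space 9 + 8 + 2 = 19 ≤ 19, output 7 + 16 + 11 = 34.
lathe + press + planer: floor space 8 + 7 + 2 = 17 ≤ 19, output 16 + 10 + 11 = 37.
Best is lathe, press, and planer with total output 37.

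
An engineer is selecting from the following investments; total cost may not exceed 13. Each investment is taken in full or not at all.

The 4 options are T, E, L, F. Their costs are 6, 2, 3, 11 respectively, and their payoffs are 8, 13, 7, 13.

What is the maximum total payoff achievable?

28

Treat it as a binary knapsack problem.
T + E + L: cost 6 + 2 + 3 = 11 ≤ 13, payoff 8 + 13 + 7 = 28.
T + E: cost 6 + 2 = 8 ≤ 13, payoff 8 + 13 = 21.
E + F: cost 2 + 11 = 13 ≤ 13, payoff 13 + 13 = 26.
Best is T, E, and L with total payoff 28.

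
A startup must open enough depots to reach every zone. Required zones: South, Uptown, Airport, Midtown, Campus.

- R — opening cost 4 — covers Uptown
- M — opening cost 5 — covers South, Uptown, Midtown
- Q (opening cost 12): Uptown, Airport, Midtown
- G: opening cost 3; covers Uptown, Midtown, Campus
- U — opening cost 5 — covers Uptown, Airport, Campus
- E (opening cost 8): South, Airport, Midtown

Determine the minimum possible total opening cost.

The greedy cost-per-new-zone heuristic would pick G and E for 11, but a cheaper cover exists.
Choose M and U: together they cover South, Uptown, Airport, Midtown, Campus — every zone.
Total opening cost: 5 + 5 = 10.
No cover costs less than 10.

10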